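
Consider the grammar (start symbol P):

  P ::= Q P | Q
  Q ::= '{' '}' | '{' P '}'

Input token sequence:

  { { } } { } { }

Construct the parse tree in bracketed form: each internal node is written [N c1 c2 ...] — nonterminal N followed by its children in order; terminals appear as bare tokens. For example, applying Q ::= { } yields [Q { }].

[P [Q { [P [Q { }]] }] [P [Q { }] [P [Q { }]]]]

P
Q P
{ P } P
{ Q } P
{ { } } P
{ { } } Q P
{ { } } { } P
{ { } } { } Q
{ { } } { } { }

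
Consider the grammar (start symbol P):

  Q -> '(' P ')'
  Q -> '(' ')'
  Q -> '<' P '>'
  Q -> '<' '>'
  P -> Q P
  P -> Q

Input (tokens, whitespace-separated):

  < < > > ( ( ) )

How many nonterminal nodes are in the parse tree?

8

[P [Q < [P [Q < >]] >] [P [Q ( [P [Q ( )]] )]]]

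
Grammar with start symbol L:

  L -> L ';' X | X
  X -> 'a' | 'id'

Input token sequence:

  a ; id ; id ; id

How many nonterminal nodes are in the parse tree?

[L [L [L [L [X a]] ; [X id]] ; [X id]] ; [X id]]

8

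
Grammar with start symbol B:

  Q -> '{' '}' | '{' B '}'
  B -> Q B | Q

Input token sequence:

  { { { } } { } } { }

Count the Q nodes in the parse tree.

[B [Q { [B [Q { [B [Q { }]] }] [B [Q { }]]] }] [B [Q { }]]]

5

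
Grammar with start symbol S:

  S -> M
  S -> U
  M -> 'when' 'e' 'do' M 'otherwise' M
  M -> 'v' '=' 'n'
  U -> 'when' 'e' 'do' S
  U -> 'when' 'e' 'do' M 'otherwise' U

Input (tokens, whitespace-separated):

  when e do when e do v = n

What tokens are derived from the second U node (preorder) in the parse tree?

[S [U when e do [S [U when e do [S [M v = n]]]]]]

when e do v = n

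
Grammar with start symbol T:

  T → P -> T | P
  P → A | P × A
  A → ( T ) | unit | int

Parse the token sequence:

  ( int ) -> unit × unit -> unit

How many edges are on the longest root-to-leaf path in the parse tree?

6

[T [P [A ( [T [P [A int]]] )]] -> [T [P [P [A unit]] × [A unit]] -> [T [P [A unit]]]]]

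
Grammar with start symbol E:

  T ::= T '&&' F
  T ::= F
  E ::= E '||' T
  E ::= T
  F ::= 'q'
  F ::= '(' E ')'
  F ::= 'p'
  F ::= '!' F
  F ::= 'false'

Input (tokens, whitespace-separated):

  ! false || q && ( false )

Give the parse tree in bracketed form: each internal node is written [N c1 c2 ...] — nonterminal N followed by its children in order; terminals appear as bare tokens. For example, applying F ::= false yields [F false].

E
E || T
T || T
F || T
! F || T
! false || T
! false || T && F
! false || F && F
! false || q && F
! false || q && ( E )
! false || q && ( T )
! false || q && ( F )
! false || q && ( false )

[E [E [T [F ! [F false]]]] || [T [T [F q]] && [F ( [E [T [F false]]] )]]]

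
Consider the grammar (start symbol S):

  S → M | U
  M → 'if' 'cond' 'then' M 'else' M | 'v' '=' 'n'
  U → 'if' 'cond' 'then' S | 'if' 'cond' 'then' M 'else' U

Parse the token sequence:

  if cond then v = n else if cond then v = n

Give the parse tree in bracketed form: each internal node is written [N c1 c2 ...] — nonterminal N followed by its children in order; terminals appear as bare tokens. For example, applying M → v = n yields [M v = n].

S
U
if cond then M else U
if cond then v = n else U
if cond then v = n else if cond then S
if cond then v = n else if cond then M
if cond then v = n else if cond then v = n

[S [U if cond then [M v = n] else [U if cond then [S [M v = n]]]]]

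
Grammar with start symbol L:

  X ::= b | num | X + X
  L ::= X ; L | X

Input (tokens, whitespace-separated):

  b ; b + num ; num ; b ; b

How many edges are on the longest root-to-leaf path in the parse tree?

[L [X b] ; [L [X [X b] + [X num]] ; [L [X num] ; [L [X b] ; [L [X b]]]]]]

6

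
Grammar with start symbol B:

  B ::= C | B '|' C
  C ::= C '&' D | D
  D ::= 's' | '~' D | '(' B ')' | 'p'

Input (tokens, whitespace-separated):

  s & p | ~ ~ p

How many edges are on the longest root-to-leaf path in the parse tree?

[B [B [C [C [D s]] & [D p]]] | [C [D ~ [D ~ [D p]]]]]

5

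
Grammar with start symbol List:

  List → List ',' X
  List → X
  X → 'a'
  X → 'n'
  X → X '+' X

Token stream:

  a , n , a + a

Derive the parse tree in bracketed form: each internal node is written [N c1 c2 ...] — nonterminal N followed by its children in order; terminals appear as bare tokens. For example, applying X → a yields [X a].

[List [List [List [X a]] , [X n]] , [X [X a] + [X a]]]

List
List , X
List , X , X
X , X , X
a , X , X
a , n , X
a , n , X + X
a , n , a + X
a , n , a + a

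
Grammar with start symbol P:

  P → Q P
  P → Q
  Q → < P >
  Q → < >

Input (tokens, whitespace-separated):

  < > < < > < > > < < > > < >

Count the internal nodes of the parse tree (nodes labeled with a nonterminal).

[P [Q < >] [P [Q < [P [Q < >] [P [Q < >]]] >] [P [Q < [P [Q < >]] >] [P [Q < >]]]]]

14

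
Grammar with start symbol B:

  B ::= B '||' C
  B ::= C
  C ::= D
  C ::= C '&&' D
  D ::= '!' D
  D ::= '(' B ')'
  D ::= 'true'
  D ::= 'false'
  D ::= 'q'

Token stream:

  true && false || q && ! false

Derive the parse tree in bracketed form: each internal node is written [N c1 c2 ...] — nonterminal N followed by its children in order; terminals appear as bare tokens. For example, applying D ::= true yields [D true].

[B [B [C [C [D true]] && [D false]]] || [C [C [D q]] && [D ! [D false]]]]

B
B || C
C || C
C && D || C
D && D || C
true && D || C
true && false || C
true && false || C && D
true && false || D && D
true && false || q && D
true && false || q && ! D
true && false || q && ! false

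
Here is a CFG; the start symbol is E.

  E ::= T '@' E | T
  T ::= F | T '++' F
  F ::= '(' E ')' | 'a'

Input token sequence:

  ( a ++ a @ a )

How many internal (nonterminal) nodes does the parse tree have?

[E [T [F ( [E [T [T [F a]] ++ [F a]] @ [E [T [F a]]]] )]]]

11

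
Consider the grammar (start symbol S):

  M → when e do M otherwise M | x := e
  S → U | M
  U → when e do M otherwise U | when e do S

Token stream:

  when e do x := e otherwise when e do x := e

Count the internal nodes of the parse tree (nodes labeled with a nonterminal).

6

[S [U when e do [M x := e] otherwise [U when e do [S [M x := e]]]]]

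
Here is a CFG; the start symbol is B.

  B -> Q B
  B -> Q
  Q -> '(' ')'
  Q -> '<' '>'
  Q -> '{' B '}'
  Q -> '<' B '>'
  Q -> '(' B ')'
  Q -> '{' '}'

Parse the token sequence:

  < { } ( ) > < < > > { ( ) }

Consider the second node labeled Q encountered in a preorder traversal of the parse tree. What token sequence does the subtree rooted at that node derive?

{ }

[B [Q < [B [Q { }] [B [Q ( )]]] >] [B [Q < [B [Q < >]] >] [B [Q { [B [Q ( )]] }]]]]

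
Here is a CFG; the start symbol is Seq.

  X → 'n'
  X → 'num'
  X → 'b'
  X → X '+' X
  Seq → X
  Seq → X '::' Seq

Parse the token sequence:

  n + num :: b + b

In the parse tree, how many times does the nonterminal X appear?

6

[Seq [X [X n] + [X num]] :: [Seq [X [X b] + [X b]]]]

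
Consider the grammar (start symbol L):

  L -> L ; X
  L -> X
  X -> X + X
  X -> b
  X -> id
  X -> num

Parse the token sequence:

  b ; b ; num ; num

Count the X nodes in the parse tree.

4

[L [L [L [L [X b]] ; [X b]] ; [X num]] ; [X num]]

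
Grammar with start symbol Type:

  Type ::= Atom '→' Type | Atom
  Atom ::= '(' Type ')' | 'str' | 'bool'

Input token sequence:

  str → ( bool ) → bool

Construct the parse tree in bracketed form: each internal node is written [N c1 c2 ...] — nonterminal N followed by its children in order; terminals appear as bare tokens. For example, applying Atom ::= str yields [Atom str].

Type
Atom → Type
str → Type
str → Atom → Type
str → ( Type ) → Type
str → ( Atom ) → Type
str → ( bool ) → Type
str → ( bool ) → Atom
str → ( bool ) → bool

[Type [Atom str] → [Type [Atom ( [Type [Atom bool]] )] → [Type [Atom bool]]]]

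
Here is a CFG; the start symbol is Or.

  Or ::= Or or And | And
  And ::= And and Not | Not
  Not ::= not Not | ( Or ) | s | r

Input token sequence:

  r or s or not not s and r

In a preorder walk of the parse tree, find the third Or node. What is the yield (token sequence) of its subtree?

r

[Or [Or [Or [And [Not r]]] or [And [Not s]]] or [And [And [Not not [Not not [Not s]]]] and [Not r]]]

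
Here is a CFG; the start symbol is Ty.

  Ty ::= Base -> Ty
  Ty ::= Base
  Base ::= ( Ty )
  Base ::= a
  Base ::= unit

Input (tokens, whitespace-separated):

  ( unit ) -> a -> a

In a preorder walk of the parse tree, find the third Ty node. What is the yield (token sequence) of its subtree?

a -> a

[Ty [Base ( [Ty [Base unit]] )] -> [Ty [Base a] -> [Ty [Base a]]]]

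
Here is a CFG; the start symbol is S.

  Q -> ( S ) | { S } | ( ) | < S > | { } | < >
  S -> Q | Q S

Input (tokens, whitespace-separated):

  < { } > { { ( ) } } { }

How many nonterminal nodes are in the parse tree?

12

[S [Q < [S [Q { }]] >] [S [Q { [S [Q { [S [Q ( )]] }]] }] [S [Q { }]]]]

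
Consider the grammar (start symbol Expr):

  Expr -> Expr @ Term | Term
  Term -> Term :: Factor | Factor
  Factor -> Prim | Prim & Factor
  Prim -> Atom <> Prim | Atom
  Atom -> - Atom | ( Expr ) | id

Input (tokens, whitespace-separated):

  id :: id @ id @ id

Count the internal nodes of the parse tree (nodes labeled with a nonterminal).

[Expr [Expr [Expr [Term [Term [Factor [Prim [Atom id]]]] :: [Factor [Prim [Atom id]]]]] @ [Term [Factor [Prim [Atom id]]]]] @ [Term [Factor [Prim [Atom id]]]]]

19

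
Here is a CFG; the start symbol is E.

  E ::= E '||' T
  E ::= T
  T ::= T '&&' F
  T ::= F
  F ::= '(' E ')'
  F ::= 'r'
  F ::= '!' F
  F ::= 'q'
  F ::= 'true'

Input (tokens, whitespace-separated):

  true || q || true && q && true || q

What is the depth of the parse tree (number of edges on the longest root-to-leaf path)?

6

[E [E [E [E [T [F true]]] || [T [F q]]] || [T [T [T [F true]] && [F q]] && [F true]]] || [T [F q]]]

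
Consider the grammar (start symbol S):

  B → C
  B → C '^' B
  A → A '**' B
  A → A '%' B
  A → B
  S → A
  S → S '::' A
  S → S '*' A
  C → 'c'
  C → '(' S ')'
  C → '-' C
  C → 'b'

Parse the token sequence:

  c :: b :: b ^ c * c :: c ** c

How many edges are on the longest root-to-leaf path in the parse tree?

8

[S [S [S [S [S [A [B [C c]]]] :: [A [B [C b]]]] :: [A [B [C b] ^ [B [C c]]]]] * [A [B [C c]]]] :: [A [A [B [C c]]] ** [B [C c]]]]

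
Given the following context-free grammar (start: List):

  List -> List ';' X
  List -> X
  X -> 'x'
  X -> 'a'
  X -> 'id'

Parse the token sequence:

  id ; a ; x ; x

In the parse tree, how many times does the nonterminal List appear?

[List [List [List [List [X id]] ; [X a]] ; [X x]] ; [X x]]

4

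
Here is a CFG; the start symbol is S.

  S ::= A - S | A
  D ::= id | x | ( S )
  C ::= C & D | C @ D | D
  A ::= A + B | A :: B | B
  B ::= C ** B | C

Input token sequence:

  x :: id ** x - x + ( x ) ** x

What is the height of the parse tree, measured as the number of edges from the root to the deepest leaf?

[S [A [A [B [C [D x]]]] :: [B [C [D id]] ** [B [C [D x]]]]] - [S [A [A [B [C [D x]]]] + [B [C [D ( [S [A [B [C [D x]]]]] )]] ** [B [C [D x]]]]]]]

11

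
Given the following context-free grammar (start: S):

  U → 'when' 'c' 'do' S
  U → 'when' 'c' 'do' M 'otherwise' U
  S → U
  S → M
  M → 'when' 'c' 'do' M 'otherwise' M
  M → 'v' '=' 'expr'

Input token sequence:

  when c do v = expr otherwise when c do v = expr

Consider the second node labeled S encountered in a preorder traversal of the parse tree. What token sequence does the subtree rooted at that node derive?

v = expr

[S [U when c do [M v = expr] otherwise [U when c do [S [M v = expr]]]]]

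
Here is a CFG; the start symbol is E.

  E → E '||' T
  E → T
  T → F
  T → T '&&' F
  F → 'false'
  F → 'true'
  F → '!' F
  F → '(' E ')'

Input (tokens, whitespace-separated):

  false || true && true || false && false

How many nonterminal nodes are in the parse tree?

13

[E [E [E [T [F false]]] || [T [T [F true]] && [F true]]] || [T [T [F false]] && [F false]]]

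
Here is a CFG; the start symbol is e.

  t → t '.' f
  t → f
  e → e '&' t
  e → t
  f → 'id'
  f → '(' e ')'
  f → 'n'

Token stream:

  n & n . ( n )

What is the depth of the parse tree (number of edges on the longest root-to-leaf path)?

6

[e [e [t [f n]]] & [t [t [f n]] . [f ( [e [t [f n]]] )]]]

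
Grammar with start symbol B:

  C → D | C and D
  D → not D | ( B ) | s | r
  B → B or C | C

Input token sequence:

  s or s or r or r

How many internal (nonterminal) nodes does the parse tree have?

[B [B [B [B [C [D s]]] or [C [D s]]] or [C [D r]]] or [C [D r]]]

12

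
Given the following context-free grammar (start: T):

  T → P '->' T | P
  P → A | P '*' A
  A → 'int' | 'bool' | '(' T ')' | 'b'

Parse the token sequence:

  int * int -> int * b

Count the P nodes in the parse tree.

[T [P [P [A int]] * [A int]] -> [T [P [P [A int]] * [A b]]]]

4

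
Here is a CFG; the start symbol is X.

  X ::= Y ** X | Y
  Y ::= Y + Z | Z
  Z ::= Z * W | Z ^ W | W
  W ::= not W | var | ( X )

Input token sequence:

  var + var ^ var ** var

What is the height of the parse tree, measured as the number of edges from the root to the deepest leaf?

5

[X [Y [Y [Z [W var]]] + [Z [Z [W var]] ^ [W var]]] ** [X [Y [Z [W var]]]]]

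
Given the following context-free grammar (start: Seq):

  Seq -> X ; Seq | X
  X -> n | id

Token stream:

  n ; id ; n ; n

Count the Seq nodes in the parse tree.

[Seq [X n] ; [Seq [X id] ; [Seq [X n] ; [Seq [X n]]]]]

4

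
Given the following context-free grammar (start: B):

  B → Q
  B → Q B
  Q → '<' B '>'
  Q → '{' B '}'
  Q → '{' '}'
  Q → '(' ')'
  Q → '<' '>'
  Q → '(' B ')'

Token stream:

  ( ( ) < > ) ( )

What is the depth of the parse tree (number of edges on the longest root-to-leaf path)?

[B [Q ( [B [Q ( )] [B [Q < >]]] )] [B [Q ( )]]]

5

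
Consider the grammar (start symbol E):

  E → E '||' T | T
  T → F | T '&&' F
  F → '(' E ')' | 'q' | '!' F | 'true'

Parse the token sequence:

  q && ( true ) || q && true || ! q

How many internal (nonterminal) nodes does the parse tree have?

17

[E [E [E [T [T [F q]] && [F ( [E [T [F true]]] )]]] || [T [T [F q]] && [F true]]] || [T [F ! [F q]]]]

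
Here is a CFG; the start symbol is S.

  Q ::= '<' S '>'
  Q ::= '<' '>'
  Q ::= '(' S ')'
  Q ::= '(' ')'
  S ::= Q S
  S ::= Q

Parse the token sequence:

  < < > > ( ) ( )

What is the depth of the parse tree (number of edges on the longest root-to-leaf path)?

4

[S [Q < [S [Q < >]] >] [S [Q ( )] [S [Q ( )]]]]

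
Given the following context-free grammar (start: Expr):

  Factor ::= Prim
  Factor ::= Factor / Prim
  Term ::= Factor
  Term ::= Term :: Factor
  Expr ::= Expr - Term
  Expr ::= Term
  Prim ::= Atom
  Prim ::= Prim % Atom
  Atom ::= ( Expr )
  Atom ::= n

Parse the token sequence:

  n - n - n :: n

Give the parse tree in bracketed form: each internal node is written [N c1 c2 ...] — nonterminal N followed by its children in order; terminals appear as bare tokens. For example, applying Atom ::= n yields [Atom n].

[Expr [Expr [Expr [Term [Factor [Prim [Atom n]]]]] - [Term [Factor [Prim [Atom n]]]]] - [Term [Term [Factor [Prim [Atom n]]]] :: [Factor [Prim [Atom n]]]]]

Expr
Expr - Term
Expr - Term - Term
Term - Term - Term
Factor - Term - Term
Prim - Term - Term
Atom - Term - Term
n - Term - Term
n - Factor - Term
n - Prim - Term
n - Atom - Term
n - n - Term
n - n - Term :: Factor
n - n - Factor :: Factor
n - n - Prim :: Factor
n - n - Atom :: Factor
n - n - n :: Factor
n - n - n :: Prim
n - n - n :: Atom
n - n - n :: n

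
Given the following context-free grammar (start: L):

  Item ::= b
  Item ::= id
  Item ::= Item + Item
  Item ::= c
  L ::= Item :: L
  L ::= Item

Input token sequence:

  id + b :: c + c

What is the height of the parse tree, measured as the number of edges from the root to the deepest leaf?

[L [Item [Item id] + [Item b]] :: [L [Item [Item c] + [Item c]]]]

4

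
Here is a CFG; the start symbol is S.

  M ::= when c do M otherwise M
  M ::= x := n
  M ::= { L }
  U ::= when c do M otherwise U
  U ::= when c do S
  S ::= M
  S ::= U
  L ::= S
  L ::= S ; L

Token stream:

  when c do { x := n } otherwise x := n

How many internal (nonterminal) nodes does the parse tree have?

7

[S [M when c do [M { [L [S [M x := n]]] }] otherwise [M x := n]]]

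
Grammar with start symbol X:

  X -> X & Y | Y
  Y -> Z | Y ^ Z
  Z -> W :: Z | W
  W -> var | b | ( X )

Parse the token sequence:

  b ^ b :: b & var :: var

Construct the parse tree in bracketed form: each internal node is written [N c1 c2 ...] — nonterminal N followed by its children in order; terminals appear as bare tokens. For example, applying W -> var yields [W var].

[X [X [Y [Y [Z [W b]]] ^ [Z [W b] :: [Z [W b]]]]] & [Y [Z [W var] :: [Z [W var]]]]]

X
X & Y
Y & Y
Y ^ Z & Y
Z ^ Z & Y
W ^ Z & Y
b ^ Z & Y
b ^ W :: Z & Y
b ^ b :: Z & Y
b ^ b :: W & Y
b ^ b :: b & Y
b ^ b :: b & Z
b ^ b :: b & W :: Z
b ^ b :: b & var :: Z
b ^ b :: b & var :: W
b ^ b :: b & var :: var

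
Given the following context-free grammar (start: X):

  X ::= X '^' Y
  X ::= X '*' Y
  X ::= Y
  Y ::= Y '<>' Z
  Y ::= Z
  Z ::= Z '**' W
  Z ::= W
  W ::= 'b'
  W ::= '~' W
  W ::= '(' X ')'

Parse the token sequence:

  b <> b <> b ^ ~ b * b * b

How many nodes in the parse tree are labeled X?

[X [X [X [X [Y [Y [Y [Z [W b]]] <> [Z [W b]]] <> [Z [W b]]]] ^ [Y [Z [W ~ [W b]]]]] * [Y [Z [W b]]]] * [Y [Z [W b]]]]

4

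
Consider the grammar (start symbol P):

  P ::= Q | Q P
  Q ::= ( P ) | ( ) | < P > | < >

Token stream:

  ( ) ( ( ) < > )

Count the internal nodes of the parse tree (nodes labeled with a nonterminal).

[P [Q ( )] [P [Q ( [P [Q ( )] [P [Q < >]]] )]]]

8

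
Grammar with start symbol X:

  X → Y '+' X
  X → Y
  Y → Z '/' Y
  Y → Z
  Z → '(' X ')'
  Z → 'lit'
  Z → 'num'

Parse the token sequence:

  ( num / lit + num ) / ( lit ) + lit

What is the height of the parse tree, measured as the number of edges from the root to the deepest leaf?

[X [Y [Z ( [X [Y [Z num] / [Y [Z lit]]] + [X [Y [Z num]]]] )] / [Y [Z ( [X [Y [Z lit]]] )]]] + [X [Y [Z lit]]]]

7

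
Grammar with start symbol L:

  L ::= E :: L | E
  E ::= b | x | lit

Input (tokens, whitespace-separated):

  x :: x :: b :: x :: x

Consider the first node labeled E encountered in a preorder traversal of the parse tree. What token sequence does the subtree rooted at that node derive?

x

[L [E x] :: [L [E x] :: [L [E b] :: [L [E x] :: [L [E x]]]]]]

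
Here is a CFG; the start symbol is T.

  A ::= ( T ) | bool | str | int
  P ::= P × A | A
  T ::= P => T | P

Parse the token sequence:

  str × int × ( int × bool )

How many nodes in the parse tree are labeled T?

[T [P [P [P [A str]] × [A int]] × [A ( [T [P [P [A int]] × [A bool]]] )]]]

2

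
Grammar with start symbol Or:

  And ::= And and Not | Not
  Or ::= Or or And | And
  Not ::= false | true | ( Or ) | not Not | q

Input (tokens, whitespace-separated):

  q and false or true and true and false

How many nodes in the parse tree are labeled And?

5

[Or [Or [And [And [Not q]] and [Not false]]] or [And [And [And [Not true]] and [Not true]] and [Not false]]]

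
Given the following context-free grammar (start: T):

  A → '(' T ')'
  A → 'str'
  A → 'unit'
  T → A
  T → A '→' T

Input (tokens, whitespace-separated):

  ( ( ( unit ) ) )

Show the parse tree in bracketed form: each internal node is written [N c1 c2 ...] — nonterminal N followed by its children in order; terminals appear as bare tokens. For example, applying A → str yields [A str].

T
A
( T )
( A )
( ( T ) )
( ( A ) )
( ( ( T ) ) )
( ( ( A ) ) )
( ( ( unit ) ) )

[T [A ( [T [A ( [T [A ( [T [A unit]] )]] )]] )]]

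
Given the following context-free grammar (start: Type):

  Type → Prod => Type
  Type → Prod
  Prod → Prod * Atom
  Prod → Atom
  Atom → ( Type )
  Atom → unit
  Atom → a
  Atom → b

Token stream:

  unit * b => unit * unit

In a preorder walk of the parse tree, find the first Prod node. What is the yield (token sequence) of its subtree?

[Type [Prod [Prod [Atom unit]] * [Atom b]] => [Type [Prod [Prod [Atom unit]] * [Atom unit]]]]

unit * b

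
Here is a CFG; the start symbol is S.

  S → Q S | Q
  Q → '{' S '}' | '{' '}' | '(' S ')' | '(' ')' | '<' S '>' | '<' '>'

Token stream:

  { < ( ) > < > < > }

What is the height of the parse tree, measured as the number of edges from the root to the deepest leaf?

[S [Q { [S [Q < [S [Q ( )]] >] [S [Q < >] [S [Q < >]]]] }]]

6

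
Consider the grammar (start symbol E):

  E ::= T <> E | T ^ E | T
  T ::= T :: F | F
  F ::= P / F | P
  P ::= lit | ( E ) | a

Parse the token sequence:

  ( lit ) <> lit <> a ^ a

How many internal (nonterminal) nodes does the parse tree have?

[E [T [F [P ( [E [T [F [P lit]]]] )]]] <> [E [T [F [P lit]]] <> [E [T [F [P a]]] ^ [E [T [F [P a]]]]]]]

20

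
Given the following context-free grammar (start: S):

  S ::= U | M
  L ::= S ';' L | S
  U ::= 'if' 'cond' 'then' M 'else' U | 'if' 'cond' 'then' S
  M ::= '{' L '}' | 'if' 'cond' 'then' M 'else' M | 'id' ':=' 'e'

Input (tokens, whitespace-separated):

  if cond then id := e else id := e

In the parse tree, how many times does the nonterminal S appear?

[S [M if cond then [M id := e] else [M id := e]]]

1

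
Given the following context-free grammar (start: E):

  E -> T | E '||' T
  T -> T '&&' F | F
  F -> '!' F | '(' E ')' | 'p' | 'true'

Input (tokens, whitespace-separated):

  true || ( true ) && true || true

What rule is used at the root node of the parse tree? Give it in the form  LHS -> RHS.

E -> E '||' T

[E [E [E [T [F true]]] || [T [T [F ( [E [T [F true]]] )]] && [F true]]] || [T [F true]]]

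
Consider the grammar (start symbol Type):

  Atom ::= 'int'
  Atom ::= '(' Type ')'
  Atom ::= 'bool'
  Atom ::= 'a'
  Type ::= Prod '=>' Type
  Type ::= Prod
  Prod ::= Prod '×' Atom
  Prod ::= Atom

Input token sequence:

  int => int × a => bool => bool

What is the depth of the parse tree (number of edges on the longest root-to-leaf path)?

[Type [Prod [Atom int]] => [Type [Prod [Prod [Atom int]] × [Atom a]] => [Type [Prod [Atom bool]] => [Type [Prod [Atom bool]]]]]]

6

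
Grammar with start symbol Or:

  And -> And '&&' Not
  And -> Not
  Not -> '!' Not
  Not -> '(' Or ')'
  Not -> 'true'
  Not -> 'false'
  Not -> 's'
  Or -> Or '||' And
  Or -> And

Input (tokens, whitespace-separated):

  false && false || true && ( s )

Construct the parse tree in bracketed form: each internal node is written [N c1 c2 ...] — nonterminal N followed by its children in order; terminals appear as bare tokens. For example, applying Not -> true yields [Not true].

Or
Or || And
And || And
And && Not || And
Not && Not || And
false && Not || And
false && false || And
false && false || And && Not
false && false || Not && Not
false && false || true && Not
false && false || true && ( Or )
false && false || true && ( And )
false && false || true && ( Not )
false && false || true && ( s )

[Or [Or [And [And [Not false]] && [Not false]]] || [And [And [Not true]] && [Not ( [Or [And [Not s]]] )]]]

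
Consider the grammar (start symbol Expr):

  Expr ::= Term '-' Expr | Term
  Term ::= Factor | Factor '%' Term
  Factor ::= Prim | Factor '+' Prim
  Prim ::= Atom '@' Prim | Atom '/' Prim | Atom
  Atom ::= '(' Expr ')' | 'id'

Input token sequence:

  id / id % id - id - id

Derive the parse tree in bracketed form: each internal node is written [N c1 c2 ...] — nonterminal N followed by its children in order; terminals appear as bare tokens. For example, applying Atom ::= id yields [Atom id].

[Expr [Term [Factor [Prim [Atom id] / [Prim [Atom id]]]] % [Term [Factor [Prim [Atom id]]]]] - [Expr [Term [Factor [Prim [Atom id]]]] - [Expr [Term [Factor [Prim [Atom id]]]]]]]

Expr
Term - Expr
Factor % Term - Expr
Prim % Term - Expr
Atom / Prim % Term - Expr
id / Prim % Term - Expr
id / Atom % Term - Expr
id / id % Term - Expr
id / id % Factor - Expr
id / id % Prim - Expr
id / id % Atom - Expr
id / id % id - Expr
id / id % id - Term - Expr
id / id % id - Factor - Expr
id / id % id - Prim - Expr
id / id % id - Atom - Expr
id / id % id - id - Expr
id / id % id - id - Term
id / id % id - id - Factor
id / id % id - id - Prim
id / id % id - id - Atom
id / id % id - id - id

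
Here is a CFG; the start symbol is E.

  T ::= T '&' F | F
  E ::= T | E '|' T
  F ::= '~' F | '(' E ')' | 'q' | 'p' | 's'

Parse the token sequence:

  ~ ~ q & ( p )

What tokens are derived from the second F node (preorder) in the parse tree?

~ q

[E [T [T [F ~ [F ~ [F q]]]] & [F ( [E [T [F p]]] )]]]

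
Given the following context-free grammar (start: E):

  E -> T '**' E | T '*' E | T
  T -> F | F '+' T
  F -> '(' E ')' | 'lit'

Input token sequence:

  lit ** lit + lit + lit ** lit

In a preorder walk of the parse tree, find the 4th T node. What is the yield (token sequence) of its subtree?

[E [T [F lit]] ** [E [T [F lit] + [T [F lit] + [T [F lit]]]] ** [E [T [F lit]]]]]

lit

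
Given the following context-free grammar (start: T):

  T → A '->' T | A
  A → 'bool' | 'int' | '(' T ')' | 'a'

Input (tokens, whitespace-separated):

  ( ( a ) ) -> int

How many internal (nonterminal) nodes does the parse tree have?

8

[T [A ( [T [A ( [T [A a]] )]] )] -> [T [A int]]]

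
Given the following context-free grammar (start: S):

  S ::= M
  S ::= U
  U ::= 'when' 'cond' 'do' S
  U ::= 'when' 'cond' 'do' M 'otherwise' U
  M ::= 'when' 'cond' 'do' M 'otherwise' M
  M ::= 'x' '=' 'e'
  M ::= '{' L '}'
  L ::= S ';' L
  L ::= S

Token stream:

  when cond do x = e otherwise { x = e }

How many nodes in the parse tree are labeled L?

1

[S [M when cond do [M x = e] otherwise [M { [L [S [M x = e]]] }]]]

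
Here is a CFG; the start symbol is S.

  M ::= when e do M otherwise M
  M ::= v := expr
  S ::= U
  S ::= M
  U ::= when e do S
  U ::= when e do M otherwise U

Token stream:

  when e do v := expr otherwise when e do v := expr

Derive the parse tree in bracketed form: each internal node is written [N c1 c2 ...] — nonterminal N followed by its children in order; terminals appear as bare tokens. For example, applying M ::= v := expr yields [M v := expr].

S
U
when e do M otherwise U
when e do v := expr otherwise U
when e do v := expr otherwise when e do S
when e do v := expr otherwise when e do M
when e do v := expr otherwise when e do v := expr

[S [U when e do [M v := expr] otherwise [U when e do [S [M v := expr]]]]]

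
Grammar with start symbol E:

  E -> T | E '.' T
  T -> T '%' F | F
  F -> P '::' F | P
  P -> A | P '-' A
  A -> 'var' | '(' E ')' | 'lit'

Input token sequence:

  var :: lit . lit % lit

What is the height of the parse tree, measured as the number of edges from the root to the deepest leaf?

7

[E [E [T [F [P [A var]] :: [F [P [A lit]]]]]] . [T [T [F [P [A lit]]]] % [F [P [A lit]]]]]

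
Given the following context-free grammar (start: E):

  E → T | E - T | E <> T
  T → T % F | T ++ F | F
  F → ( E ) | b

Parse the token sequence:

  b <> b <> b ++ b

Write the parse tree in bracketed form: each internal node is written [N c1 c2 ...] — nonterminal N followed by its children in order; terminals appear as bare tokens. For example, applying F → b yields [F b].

[E [E [E [T [F b]]] <> [T [F b]]] <> [T [T [F b]] ++ [F b]]]

E
E <> T
E <> T <> T
T <> T <> T
F <> T <> T
b <> T <> T
b <> F <> T
b <> b <> T
b <> b <> T ++ F
b <> b <> F ++ F
b <> b <> b ++ F
b <> b <> b ++ b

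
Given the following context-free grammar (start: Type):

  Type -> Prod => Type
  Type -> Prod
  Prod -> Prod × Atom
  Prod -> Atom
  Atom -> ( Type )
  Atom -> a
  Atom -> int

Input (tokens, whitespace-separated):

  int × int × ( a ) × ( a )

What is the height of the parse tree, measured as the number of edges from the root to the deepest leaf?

[Type [Prod [Prod [Prod [Prod [Atom int]] × [Atom int]] × [Atom ( [Type [Prod [Atom a]]] )]] × [Atom ( [Type [Prod [Atom a]]] )]]]

7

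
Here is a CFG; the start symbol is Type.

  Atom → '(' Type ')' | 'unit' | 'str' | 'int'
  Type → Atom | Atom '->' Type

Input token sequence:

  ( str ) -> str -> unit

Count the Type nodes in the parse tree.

4

[Type [Atom ( [Type [Atom str]] )] -> [Type [Atom str] -> [Type [Atom unit]]]]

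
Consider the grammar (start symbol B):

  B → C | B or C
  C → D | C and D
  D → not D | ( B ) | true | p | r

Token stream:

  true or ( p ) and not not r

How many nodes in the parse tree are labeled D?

[B [B [C [D true]]] or [C [C [D ( [B [C [D p]]] )]] and [D not [D not [D r]]]]]

6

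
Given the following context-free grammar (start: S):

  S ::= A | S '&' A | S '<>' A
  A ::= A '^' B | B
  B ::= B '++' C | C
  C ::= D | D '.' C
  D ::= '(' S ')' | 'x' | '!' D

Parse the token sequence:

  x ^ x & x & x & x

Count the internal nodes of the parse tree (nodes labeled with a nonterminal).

24

[S [S [S [S [A [A [B [C [D x]]]] ^ [B [C [D x]]]]] & [A [B [C [D x]]]]] & [A [B [C [D x]]]]] & [A [B [C [D x]]]]]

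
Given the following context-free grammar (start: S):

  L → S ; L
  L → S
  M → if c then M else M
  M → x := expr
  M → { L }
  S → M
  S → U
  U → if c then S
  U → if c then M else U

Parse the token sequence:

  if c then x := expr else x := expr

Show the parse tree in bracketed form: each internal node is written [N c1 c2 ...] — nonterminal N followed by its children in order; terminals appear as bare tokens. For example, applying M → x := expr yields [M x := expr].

S
M
if c then M else M
if c then x := expr else M
if c then x := expr else x := expr

[S [M if c then [M x := expr] else [M x := expr]]]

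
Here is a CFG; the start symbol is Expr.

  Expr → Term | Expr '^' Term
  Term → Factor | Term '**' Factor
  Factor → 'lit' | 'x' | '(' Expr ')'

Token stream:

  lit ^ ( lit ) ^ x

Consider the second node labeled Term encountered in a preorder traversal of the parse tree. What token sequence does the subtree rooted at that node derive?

( lit )

[Expr [Expr [Expr [Term [Factor lit]]] ^ [Term [Factor ( [Expr [Term [Factor lit]]] )]]] ^ [Term [Factor x]]]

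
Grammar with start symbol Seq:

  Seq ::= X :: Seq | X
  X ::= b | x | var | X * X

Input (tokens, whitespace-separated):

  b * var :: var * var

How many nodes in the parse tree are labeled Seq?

[Seq [X [X b] * [X var]] :: [Seq [X [X var] * [X var]]]]

2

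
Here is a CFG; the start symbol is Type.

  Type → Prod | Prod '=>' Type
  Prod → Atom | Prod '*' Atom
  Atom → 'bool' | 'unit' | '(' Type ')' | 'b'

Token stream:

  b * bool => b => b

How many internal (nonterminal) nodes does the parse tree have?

11

[Type [Prod [Prod [Atom b]] * [Atom bool]] => [Type [Prod [Atom b]] => [Type [Prod [Atom b]]]]]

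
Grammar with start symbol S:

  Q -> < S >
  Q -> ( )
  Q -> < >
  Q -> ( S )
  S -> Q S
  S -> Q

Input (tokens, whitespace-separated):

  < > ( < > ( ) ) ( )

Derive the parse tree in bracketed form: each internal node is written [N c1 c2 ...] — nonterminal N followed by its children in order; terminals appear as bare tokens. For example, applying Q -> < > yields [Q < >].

S
Q S
< > S
< > Q S
< > ( S ) S
< > ( Q S ) S
< > ( < > S ) S
< > ( < > Q ) S
< > ( < > ( ) ) S
< > ( < > ( ) ) Q
< > ( < > ( ) ) ( )

[S [Q < >] [S [Q ( [S [Q < >] [S [Q ( )]]] )] [S [Q ( )]]]]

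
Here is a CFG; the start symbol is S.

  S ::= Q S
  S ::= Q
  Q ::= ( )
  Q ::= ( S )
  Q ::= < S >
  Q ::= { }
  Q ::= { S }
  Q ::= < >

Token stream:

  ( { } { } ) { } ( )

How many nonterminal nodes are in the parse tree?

10

[S [Q ( [S [Q { }] [S [Q { }]]] )] [S [Q { }] [S [Q ( )]]]]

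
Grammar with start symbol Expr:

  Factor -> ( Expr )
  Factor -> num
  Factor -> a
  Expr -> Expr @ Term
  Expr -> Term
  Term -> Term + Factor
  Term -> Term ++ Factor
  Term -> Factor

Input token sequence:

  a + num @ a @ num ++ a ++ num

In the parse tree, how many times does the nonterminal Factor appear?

[Expr [Expr [Expr [Term [Term [Factor a]] + [Factor num]]] @ [Term [Factor a]]] @ [Term [Term [Term [Factor num]] ++ [Factor a]] ++ [Factor num]]]

6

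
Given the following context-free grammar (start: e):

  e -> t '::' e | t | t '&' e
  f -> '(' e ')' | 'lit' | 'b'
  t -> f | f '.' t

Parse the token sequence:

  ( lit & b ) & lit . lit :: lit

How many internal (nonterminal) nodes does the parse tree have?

[e [t [f ( [e [t [f lit]] & [e [t [f b]]]] )]] & [e [t [f lit] . [t [f lit]]] :: [e [t [f lit]]]]]

17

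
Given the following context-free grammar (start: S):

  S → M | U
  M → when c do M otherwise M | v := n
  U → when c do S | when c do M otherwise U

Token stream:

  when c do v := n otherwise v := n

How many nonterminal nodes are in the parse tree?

4

[S [M when c do [M v := n] otherwise [M v := n]]]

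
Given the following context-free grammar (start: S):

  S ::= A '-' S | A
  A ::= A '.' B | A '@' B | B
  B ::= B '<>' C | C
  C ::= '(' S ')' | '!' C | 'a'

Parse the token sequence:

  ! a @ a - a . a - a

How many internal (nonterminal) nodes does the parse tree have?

19

[S [A [A [B [C ! [C a]]]] @ [B [C a]]] - [S [A [A [B [C a]]] . [B [C a]]] - [S [A [B [C a]]]]]]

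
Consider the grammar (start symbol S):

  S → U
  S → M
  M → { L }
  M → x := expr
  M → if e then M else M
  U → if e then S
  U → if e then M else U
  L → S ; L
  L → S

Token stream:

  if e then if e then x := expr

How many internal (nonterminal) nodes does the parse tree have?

6

[S [U if e then [S [U if e then [S [M x := expr]]]]]]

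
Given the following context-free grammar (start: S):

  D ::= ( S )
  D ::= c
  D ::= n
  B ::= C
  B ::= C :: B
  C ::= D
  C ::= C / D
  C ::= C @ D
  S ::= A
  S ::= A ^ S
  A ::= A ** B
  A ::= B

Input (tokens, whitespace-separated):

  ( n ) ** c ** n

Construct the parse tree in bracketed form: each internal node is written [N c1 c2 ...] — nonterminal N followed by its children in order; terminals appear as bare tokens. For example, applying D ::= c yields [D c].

S
A
A ** B
A ** B ** B
B ** B ** B
C ** B ** B
D ** B ** B
( S ) ** B ** B
( A ) ** B ** B
( B ) ** B ** B
( C ) ** B ** B
( D ) ** B ** B
( n ) ** B ** B
( n ) ** C ** B
( n ) ** D ** B
( n ) ** c ** B
( n ) ** c ** C
( n ) ** c ** D
( n ) ** c ** n

[S [A [A [A [B [C [D ( [S [A [B [C [D n]]]]] )]]]] ** [B [C [D c]]]] ** [B [C [D n]]]]]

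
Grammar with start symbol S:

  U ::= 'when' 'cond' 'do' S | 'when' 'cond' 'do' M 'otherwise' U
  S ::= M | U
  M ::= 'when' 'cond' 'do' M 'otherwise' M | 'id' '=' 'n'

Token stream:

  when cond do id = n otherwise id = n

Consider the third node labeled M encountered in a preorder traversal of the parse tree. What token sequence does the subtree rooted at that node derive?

[S [M when cond do [M id = n] otherwise [M id = n]]]

id = n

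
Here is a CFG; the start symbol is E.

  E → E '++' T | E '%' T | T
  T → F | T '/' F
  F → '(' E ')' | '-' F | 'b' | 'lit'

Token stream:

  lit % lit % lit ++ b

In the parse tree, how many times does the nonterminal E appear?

4

[E [E [E [E [T [F lit]]] % [T [F lit]]] % [T [F lit]]] ++ [T [F b]]]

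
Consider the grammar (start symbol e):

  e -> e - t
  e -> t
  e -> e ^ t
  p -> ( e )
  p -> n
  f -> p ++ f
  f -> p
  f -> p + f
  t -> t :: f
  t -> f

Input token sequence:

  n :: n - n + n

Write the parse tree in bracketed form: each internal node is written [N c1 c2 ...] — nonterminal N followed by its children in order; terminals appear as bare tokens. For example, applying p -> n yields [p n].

[e [e [t [t [f [p n]]] :: [f [p n]]]] - [t [f [p n] + [f [p n]]]]]

e
e - t
t - t
t :: f - t
f :: f - t
p :: f - t
n :: f - t
n :: p - t
n :: n - t
n :: n - f
n :: n - p + f
n :: n - n + f
n :: n - n + p
n :: n - n + n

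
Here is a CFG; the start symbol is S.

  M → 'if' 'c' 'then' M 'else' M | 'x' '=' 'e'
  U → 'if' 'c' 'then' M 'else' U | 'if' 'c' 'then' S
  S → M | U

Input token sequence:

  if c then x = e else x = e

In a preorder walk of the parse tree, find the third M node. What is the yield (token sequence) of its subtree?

x = e

[S [M if c then [M x = e] else [M x = e]]]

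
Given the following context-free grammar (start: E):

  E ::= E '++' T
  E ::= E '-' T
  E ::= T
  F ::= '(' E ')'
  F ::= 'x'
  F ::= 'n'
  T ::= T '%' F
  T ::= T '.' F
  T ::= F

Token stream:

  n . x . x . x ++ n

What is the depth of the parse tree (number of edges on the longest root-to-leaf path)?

[E [E [T [T [T [T [F n]] . [F x]] . [F x]] . [F x]]] ++ [T [F n]]]

7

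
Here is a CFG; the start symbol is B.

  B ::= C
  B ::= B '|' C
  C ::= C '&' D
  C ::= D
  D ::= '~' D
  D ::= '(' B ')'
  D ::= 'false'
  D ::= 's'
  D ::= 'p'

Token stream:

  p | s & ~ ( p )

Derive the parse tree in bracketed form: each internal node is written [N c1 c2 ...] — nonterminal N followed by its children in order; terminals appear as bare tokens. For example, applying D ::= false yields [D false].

B
B | C
C | C
D | C
p | C
p | C & D
p | D & D
p | s & D
p | s & ~ D
p | s & ~ ( B )
p | s & ~ ( C )
p | s & ~ ( D )
p | s & ~ ( p )

[B [B [C [D p]]] | [C [C [D s]] & [D ~ [D ( [B [C [D p]]] )]]]]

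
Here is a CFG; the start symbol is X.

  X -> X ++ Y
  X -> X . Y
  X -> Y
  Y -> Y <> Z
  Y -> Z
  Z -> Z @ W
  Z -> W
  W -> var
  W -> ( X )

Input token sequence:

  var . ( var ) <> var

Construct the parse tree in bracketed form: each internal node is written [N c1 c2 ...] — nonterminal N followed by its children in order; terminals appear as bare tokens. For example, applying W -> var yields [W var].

[X [X [Y [Z [W var]]]] . [Y [Y [Z [W ( [X [Y [Z [W var]]]] )]]] <> [Z [W var]]]]

X
X . Y
Y . Y
Z . Y
W . Y
var . Y
var . Y <> Z
var . Z <> Z
var . W <> Z
var . ( X ) <> Z
var . ( Y ) <> Z
var . ( Z ) <> Z
var . ( W ) <> Z
var . ( var ) <> Z
var . ( var ) <> W
var . ( var ) <> var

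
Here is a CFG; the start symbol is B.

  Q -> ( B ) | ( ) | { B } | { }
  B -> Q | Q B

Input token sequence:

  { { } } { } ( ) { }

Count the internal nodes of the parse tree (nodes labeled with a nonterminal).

10

[B [Q { [B [Q { }]] }] [B [Q { }] [B [Q ( )] [B [Q { }]]]]]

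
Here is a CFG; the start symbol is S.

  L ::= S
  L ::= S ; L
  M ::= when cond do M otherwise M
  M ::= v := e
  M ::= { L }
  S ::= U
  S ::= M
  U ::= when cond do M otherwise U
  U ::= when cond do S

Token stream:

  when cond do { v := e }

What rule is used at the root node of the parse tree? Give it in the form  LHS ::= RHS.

[S [U when cond do [S [M { [L [S [M v := e]]] }]]]]

S ::= U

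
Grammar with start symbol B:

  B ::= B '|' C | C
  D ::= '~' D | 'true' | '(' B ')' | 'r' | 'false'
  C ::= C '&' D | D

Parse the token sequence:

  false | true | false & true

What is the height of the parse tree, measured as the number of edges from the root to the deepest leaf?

5

[B [B [B [C [D false]]] | [C [D true]]] | [C [C [D false]] & [D true]]]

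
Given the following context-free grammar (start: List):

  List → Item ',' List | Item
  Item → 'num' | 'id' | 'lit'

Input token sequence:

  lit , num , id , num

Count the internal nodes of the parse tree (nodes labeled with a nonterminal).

[List [Item lit] , [List [Item num] , [List [Item id] , [List [Item num]]]]]

8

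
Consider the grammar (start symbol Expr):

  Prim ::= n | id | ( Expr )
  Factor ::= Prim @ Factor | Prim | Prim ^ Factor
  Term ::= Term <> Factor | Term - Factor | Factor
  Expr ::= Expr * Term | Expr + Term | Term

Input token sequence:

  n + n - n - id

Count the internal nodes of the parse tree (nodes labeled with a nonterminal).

14

[Expr [Expr [Term [Factor [Prim n]]]] + [Term [Term [Term [Factor [Prim n]]] - [Factor [Prim n]]] - [Factor [Prim id]]]]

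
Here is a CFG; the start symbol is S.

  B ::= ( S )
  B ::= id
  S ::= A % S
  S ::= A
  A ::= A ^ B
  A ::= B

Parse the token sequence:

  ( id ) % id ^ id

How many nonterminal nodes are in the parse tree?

[S [A [B ( [S [A [B id]]] )]] % [S [A [A [B id]] ^ [B id]]]]

11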